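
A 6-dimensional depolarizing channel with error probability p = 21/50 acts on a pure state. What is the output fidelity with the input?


F = (1-p) + p/d
= (1 - 0.4200) + 0.4200/6
= 0.5800 + 0.0700
= 0.6500

0.6500


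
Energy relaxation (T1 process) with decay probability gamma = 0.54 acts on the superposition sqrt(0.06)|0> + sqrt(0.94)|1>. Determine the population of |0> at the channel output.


For amplitude damping with parameter gamma on state sqrt(a)|0> + sqrt(b)|1>:
alpha^2 = 0.06, beta^2 = 0.94
P(|0>) = alpha^2 + gamma * beta^2
= 0.06 + 0.54 * 0.94
= 0.06 + 0.5076
= 0.5676

0.5676


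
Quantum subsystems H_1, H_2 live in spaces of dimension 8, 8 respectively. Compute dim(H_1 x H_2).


dim(H_1 x H_2) = 8 * 8
= 64

64


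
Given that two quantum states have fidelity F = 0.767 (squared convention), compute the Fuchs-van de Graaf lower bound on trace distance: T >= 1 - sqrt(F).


Fuchs-van de Graaf (squared-fidelity convention): 1 - sqrt(F) <= T <= sqrt(1 - F).
Lower bound: T >= 1 - sqrt(F)
sqrt(F) = sqrt(0.767) = 0.8758
T >= 1 - 0.8758
T >= 0.1242

0.1242


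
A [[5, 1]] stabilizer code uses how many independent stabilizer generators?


For an [[n,k]] stabilizer code:
Number of stabilizer generators = n - k
= 5 - 1
= 4

4


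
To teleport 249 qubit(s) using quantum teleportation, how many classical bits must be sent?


Quantum teleportation requires 2 classical bits per qubit teleported.
249 qubit(s) -> 2 * 249 = 498 classical bits

498


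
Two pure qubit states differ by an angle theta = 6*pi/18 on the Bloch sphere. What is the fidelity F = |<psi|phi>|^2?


For states separated by angle theta on Bloch sphere:
F = cos^2(theta/2)
theta = 6*pi/18 = 1.0472
theta/2 = 0.5236
cos(theta/2) = 0.8660
F = 0.7500

0.7500


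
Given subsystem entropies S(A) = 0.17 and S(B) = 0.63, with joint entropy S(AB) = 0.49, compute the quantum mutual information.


I(A:B) = S(A) + S(B) - S(AB)
= 0.17 + 0.63 - 0.49
= 0.3100

0.3100


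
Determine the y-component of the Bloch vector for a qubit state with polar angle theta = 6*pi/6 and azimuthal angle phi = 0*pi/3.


theta = 3.1416, phi = 0.0000
r_y = sin(theta)*sin(phi) = 0.0000 * 0.0000
r_y = 0.0000

0.0000


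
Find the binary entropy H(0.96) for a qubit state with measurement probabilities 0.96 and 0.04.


S = -p*log2(p) - (1-p)*log2(1-p)
p = 0.9600, 1-p = 0.0400
= -0.9600 * log2(0.9600) - 0.0400 * log2(0.0400)
= -(-0.0565) - (-0.1858)
= 0.2423

0.2423


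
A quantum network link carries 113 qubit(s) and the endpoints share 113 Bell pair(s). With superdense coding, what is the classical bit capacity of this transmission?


Superdense coding allows 2 classical bits per shared entangled pair.
113 pair(s) -> 2 * 113 = 226 classical bits

226


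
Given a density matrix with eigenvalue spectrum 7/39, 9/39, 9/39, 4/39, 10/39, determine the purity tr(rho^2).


tr(rho^2) = sum of eigenvalues squared
= (7/39)^2 + (9/39)^2 + (9/39)^2 + (4/39)^2 + (10/39)^2
= (49 + 81 + 81 + 16 + 100) / 1521
= 327/1521
= 0.2150

0.2150


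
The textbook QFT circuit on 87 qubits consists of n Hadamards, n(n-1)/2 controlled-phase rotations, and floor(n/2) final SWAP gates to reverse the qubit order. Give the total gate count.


Hadamard gates: 87
Controlled rotations: n*(n-1)/2 = 87*86/2 = 3741
SWAP gates: floor(n/2) = floor(87/2) = 43
Total = 87 + 3741 + 43
= 3871

3871


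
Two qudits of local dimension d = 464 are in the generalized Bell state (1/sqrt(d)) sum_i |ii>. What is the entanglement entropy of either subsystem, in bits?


For a maximally entangled state in d x d:
S = log2(d) = log2(464)
= 8.8580

8.8580


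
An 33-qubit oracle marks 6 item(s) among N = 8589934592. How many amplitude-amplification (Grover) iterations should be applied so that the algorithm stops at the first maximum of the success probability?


After j Grover iterations the success probability is P(j) = sin^2((2j+1)*theta), where sin(theta) = sqrt(k/N).
N = 2^33 = 8589934592, k = 6
sin(theta) = sqrt(k/N) = 2.642899792e-05
theta = arcsin(sqrt(k/N)) = 2.642899792e-05 rad
P(j) reaches its first maximum when (2j+1)*theta is as close as possible to pi/2, i.e. j = round(pi/(4*theta) - 1/2).
pi/(4*theta) - 1/2 = 29716.7888
(For comparison, the common estimate pi/4 * sqrt(N/k) = 29717.2888; the exact maximiser is used here.)
Optimal iterations = 29717

29717


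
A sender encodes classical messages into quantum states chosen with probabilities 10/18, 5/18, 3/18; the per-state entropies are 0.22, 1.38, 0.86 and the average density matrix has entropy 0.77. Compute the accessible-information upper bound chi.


chi = S(rho) - sum_i p_i * S(rho_i)
Weighted entropy = 10/18 * 0.22 + 5/18 * 1.38 + 3/18 * 0.86
= 0.6489
chi = 0.77 - 0.6489
= 0.1211

0.1211


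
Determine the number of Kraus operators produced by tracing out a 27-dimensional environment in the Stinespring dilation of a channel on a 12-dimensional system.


Tracing out the environment in an orthonormal basis {|i>_E} gives Kraus operators K_i = <i|_E U |0>_E.
Number of Kraus operators = dim(H_env) = d_env
= 27

27


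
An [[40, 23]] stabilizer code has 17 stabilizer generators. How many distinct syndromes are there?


Each stabilizer generator gives a binary (+1 or -1) measurement outcome.
With 17 independent generators:
Total syndromes = 2^17
= 131072

131072


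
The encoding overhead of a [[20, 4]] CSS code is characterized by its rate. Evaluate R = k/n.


Code rate R = k/n
= 4/20
= 0.2000

0.2000


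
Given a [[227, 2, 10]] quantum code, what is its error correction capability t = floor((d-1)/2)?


Code parameters: [[227, 2, 10]], distance d = 10.
Number of correctable errors = floor((d-1)/2)
= floor((10 - 1)/2)
= floor(9/2)
= 4

4


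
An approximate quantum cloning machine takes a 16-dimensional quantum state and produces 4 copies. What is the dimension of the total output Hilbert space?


Output space = H^(tensor 4) where dim(H) = 16
dim = 16^4
= 256 (after 2 factors)
= 4096 (after 3 factors)
= 65536 (after 4 factors)
= 65536

65536


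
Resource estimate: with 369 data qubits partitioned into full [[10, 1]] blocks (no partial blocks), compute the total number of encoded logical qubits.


Each code block uses 10 physical qubits for 1 logical qubit(s).
Number of complete blocks = floor(369 / 10) = 36
Logical qubits = 36 * 1
= 36

36


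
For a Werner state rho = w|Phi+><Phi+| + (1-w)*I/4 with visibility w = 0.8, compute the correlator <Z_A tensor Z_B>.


|Phi+> = (|00> + |11>)/sqrt(2)
For the pure Bell state, <Z_A Z_B> = +1 (Bell-state Pauli correlator).
The maximally-mixed part I/4 has tr(I/4 * P tensor P) = 0 for any traceless Pauli P.
So <Z_A Z_B>_rho = w * (+1) + (1 - w) * 0
= 0.8 * (+1)
= 0.8000

0.8000


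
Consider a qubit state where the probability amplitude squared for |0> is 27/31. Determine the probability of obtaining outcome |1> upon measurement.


|alpha|^2 = 27/31 = 0.8710
|beta|^2 = 1 - 27/31 = 4/31 = 0.1290
P(|1>) = |beta|^2 = 0.1290

0.1290


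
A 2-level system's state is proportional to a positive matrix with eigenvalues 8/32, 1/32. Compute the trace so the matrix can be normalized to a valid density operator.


tr(M) = sum of eigenvalues
= 8/32 + 1/32
= 9/32
= 0.2812

0.2812


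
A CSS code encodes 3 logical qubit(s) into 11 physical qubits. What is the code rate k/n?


Code rate R = k/n
= 3/11
= 0.2727

0.2727


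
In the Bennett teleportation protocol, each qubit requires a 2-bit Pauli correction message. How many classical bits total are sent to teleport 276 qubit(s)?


Quantum teleportation requires 2 classical bits per qubit teleported.
276 qubit(s) -> 2 * 276 = 552 classical bits

552


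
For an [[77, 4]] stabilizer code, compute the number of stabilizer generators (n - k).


For an [[n,k]] stabilizer code:
Number of stabilizer generators = n - k
= 77 - 4
= 73

73


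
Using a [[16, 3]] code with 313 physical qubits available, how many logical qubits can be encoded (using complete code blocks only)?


Each code block uses 16 physical qubits for 3 logical qubit(s).
Number of complete blocks = floor(313 / 16) = 19
Logical qubits = 19 * 3
= 57

57


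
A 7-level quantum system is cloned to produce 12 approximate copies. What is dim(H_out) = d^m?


Output space = H^(tensor 12) where dim(H) = 7
dim = 7^12
= 49 (after 2 factors)
= 343 (after 3 factors)
= 2401 (after 4 factors)
= 16807 (after 5 factors)
= 117649 (after 6 factors)
= 823543 (after 7 factors)
= 5764801 (after 8 factors)
= 40353607 (after 9 factors)
= 282475249 (after 10 factors)
= 1977326743 (after 11 factors)
= 13841287201 (after 12 factors)
= 13841287201

13841287201


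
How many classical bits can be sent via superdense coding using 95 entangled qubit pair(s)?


Superdense coding allows 2 classical bits per shared entangled pair.
95 pair(s) -> 2 * 95 = 190 classical bits

190


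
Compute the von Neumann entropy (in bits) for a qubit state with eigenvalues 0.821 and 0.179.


S = -p*log2(p) - (1-p)*log2(1-p)
p = 0.8210, 1-p = 0.1790
= -0.8210 * log2(0.8210) - 0.1790 * log2(0.1790)
= -(-0.2336) - (-0.4443)
= 0.6779

0.6779


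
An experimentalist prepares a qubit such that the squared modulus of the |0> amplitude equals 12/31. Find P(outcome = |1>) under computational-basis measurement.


|alpha|^2 = 12/31 = 0.3871
|beta|^2 = 1 - 12/31 = 19/31 = 0.6129
P(|1>) = |beta|^2 = 0.6129

0.6129


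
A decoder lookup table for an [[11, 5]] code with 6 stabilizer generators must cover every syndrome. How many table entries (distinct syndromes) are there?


Each stabilizer generator gives a binary (+1 or -1) measurement outcome.
With 6 independent generators:
Total syndromes = 2^6
= 64

64


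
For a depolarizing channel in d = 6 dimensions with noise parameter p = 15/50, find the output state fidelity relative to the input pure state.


F = (1-p) + p/d
= (1 - 0.3000) + 0.3000/6
= 0.7000 + 0.0500
= 0.7500

0.7500


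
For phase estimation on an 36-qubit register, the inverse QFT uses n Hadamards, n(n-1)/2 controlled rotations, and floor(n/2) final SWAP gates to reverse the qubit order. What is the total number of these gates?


Hadamard gates: 36
Controlled rotations: n*(n-1)/2 = 36*35/2 = 630
SWAP gates: floor(n/2) = floor(36/2) = 18
Total = 36 + 630 + 18
= 684

684


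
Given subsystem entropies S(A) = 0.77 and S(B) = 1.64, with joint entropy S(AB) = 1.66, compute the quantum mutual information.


I(A:B) = S(A) + S(B) - S(AB)
= 0.77 + 1.64 - 1.66
= 0.7500

0.7500


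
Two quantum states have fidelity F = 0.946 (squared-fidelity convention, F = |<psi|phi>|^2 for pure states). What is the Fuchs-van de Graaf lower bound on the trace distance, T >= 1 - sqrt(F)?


Fuchs-van de Graaf (squared-fidelity convention): 1 - sqrt(F) <= T <= sqrt(1 - F).
Lower bound: T >= 1 - sqrt(F)
sqrt(F) = sqrt(0.946) = 0.9726
T >= 1 - 0.9726
T >= 0.0274

0.0274


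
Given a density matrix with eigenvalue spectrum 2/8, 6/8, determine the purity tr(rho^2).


tr(rho^2) = sum of eigenvalues squared
= (2/8)^2 + (6/8)^2
= (4 + 36) / 64
= 40/64
= 0.6250

0.6250


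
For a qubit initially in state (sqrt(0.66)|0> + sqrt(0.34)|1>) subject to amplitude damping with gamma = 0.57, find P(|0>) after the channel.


For amplitude damping with parameter gamma on state sqrt(a)|0> + sqrt(b)|1>:
alpha^2 = 0.66, beta^2 = 0.34
P(|0>) = alpha^2 + gamma * beta^2
= 0.66 + 0.57 * 0.34
= 0.66 + 0.1938
= 0.8538

0.8538


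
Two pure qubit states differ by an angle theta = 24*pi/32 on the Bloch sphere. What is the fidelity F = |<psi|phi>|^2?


For states separated by angle theta on Bloch sphere:
F = cos^2(theta/2)
theta = 24*pi/32 = 2.3562
theta/2 = 1.1781
cos(theta/2) = 0.3827
F = 0.1464

0.1464


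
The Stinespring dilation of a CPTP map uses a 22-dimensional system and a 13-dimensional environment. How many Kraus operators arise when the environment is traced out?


Tracing out the environment in an orthonormal basis {|i>_E} gives Kraus operators K_i = <i|_E U |0>_E.
Number of Kraus operators = dim(H_env) = d_env
= 13

13


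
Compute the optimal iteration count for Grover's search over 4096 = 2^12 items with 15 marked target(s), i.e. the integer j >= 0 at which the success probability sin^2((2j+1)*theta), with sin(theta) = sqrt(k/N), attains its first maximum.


After j Grover iterations the success probability is P(j) = sin^2((2j+1)*theta), where sin(theta) = sqrt(k/N).
N = 2^12 = 4096, k = 15
sin(theta) = sqrt(k/N) = 0.06051536478
theta = arcsin(sqrt(k/N)) = 0.06055236143 rad
P(j) reaches its first maximum when (2j+1)*theta is as close as possible to pi/2, i.e. j = round(pi/(4*theta) - 1/2).
pi/(4*theta) - 1/2 = 12.4706
(For comparison, the common estimate pi/4 * sqrt(N/k) = 12.9785; the exact maximiser is used here.)
Optimal iterations = 12

12


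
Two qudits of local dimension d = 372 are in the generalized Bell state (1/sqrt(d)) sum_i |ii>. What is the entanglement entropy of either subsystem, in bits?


For a maximally entangled state in d x d:
S = log2(d) = log2(372)
= 8.5392

8.5392


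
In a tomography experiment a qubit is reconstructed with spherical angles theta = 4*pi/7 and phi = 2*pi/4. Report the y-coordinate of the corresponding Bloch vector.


theta = 1.7952, phi = 1.5708
r_y = sin(theta)*sin(phi) = 0.9749 * 1.0000
r_y = 0.9749

0.9749


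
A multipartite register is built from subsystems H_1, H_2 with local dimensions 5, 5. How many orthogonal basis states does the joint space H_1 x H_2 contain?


dim(H_1 x H_2) = 5 * 5
= 25

25


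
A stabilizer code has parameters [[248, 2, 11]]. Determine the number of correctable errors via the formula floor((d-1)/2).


Code parameters: [[248, 2, 11]], distance d = 11.
Number of correctable errors = floor((d-1)/2)
= floor((11 - 1)/2)
= floor(10/2)
= 5

5


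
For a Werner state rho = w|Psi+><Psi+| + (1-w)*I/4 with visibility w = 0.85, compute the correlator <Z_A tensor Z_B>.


|Psi+> = (|01> + |10>)/sqrt(2)
For the pure Bell state, <Z_A Z_B> = -1 (Bell-state Pauli correlator).
The maximally-mixed part I/4 has tr(I/4 * P tensor P) = 0 for any traceless Pauli P.
So <Z_A Z_B>_rho = w * (-1) + (1 - w) * 0
= 0.85 * (-1)
= -0.8500

-0.8500


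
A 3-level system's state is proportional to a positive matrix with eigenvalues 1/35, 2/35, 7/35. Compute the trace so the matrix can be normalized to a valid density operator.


tr(M) = sum of eigenvalues
= 1/35 + 2/35 + 7/35
= 10/35
= 0.2857

0.2857


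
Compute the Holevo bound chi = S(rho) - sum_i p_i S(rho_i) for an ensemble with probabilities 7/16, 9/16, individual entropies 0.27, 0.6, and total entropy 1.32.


chi = S(rho) - sum_i p_i * S(rho_i)
Weighted entropy = 7/16 * 0.27 + 9/16 * 0.6
= 0.4556
chi = 1.32 - 0.4556
= 0.8644

0.8644


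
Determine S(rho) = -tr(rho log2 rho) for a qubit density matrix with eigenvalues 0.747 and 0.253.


S = -p*log2(p) - (1-p)*log2(1-p)
p = 0.7470, 1-p = 0.2530
= -0.7470 * log2(0.7470) - 0.2530 * log2(0.2530)
= -(-0.3144) - (-0.5016)
= 0.8160

0.8160


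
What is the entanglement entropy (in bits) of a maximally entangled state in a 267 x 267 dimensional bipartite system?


For a maximally entangled state in d x d:
S = log2(d) = log2(267)
= 8.0607

8.0607


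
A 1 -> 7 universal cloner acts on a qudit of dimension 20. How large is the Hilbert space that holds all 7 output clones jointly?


Output space = H^(tensor 7) where dim(H) = 20
dim = 20^7
= 400 (after 2 factors)
= 8000 (after 3 factors)
= 160000 (after 4 factors)
= 3200000 (after 5 factors)
= 64000000 (after 6 factors)
= 1280000000 (after 7 factors)
= 1280000000

1280000000


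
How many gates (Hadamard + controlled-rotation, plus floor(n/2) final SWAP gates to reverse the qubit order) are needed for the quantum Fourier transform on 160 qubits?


Hadamard gates: 160
Controlled rotations: n*(n-1)/2 = 160*159/2 = 12720
SWAP gates: floor(n/2) = floor(160/2) = 80
Total = 160 + 12720 + 80
= 12960

12960


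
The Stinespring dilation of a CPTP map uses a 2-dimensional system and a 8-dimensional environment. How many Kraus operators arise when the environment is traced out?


Tracing out the environment in an orthonormal basis {|i>_E} gives Kraus operators K_i = <i|_E U |0>_E.
Number of Kraus operators = dim(H_env) = d_env
= 8

8


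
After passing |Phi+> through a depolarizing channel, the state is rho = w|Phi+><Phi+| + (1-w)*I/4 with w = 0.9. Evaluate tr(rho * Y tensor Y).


|Phi+> = (|00> + |11>)/sqrt(2)
For the pure Bell state, <Y_A Y_B> = -1 (Bell-state Pauli correlator).
The maximally-mixed part I/4 has tr(I/4 * P tensor P) = 0 for any traceless Pauli P.
So <Y_A Y_B>_rho = w * (-1) + (1 - w) * 0
= 0.9 * (-1)
= -0.9000

-0.9000


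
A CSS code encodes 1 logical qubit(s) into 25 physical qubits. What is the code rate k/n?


Code rate R = k/n
= 1/25
= 0.0400

0.0400


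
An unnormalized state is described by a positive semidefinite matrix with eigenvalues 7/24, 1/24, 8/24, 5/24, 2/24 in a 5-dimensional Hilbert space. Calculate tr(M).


tr(M) = sum of eigenvalues
= 7/24 + 1/24 + 8/24 + 5/24 + 2/24
= 23/24
= 0.9583

0.9583


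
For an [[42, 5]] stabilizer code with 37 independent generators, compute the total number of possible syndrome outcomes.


Each stabilizer generator gives a binary (+1 or -1) measurement outcome.
With 37 independent generators:
Total syndromes = 2^37
= 137438953472

137438953472


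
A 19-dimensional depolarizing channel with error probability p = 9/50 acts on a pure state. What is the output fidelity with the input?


F = (1-p) + p/d
= (1 - 0.1800) + 0.1800/19
= 0.8200 + 0.0095
= 0.8295

0.8295


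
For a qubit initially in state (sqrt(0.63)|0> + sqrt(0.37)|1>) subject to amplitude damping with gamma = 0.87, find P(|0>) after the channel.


For amplitude damping with parameter gamma on state sqrt(a)|0> + sqrt(b)|1>:
alpha^2 = 0.63, beta^2 = 0.37
P(|0>) = alpha^2 + gamma * beta^2
= 0.63 + 0.87 * 0.37
= 0.63 + 0.3219
= 0.9519

0.9519


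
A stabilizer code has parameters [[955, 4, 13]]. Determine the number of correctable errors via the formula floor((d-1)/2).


Code parameters: [[955, 4, 13]], distance d = 13.
Number of correctable errors = floor((d-1)/2)
= floor((13 - 1)/2)
= floor(12/2)
= 6

6


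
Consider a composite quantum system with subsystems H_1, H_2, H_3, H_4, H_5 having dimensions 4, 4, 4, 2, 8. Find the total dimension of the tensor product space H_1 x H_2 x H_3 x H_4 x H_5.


dim(H_1 x H_2 x H_3 x H_4 x H_5) = 4 * 4 * 4 * 2 * 8
= 16 * 4 * 2 * 8
= 64 * 2 * 8
= 128 * 8
= 1024

1024


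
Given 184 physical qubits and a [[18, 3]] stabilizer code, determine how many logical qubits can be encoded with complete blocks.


Each code block uses 18 physical qubits for 3 logical qubit(s).
Number of complete blocks = floor(184 / 18) = 10
Logical qubits = 10 * 3
= 30

30


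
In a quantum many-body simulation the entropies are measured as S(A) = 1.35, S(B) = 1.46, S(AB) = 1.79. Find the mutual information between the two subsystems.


I(A:B) = S(A) + S(B) - S(AB)
= 1.35 + 1.46 - 1.79
= 1.0200

1.0200


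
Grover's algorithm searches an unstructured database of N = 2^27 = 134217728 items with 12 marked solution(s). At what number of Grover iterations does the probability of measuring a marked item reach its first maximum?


After j Grover iterations the success probability is P(j) = sin^2((2j+1)*theta), where sin(theta) = sqrt(k/N).
N = 2^27 = 134217728, k = 12
sin(theta) = sqrt(k/N) = 0.0002990099784
theta = arcsin(sqrt(k/N)) = 0.0002990099828 rad
P(j) reaches its first maximum when (2j+1)*theta is as close as possible to pi/2, i.e. j = round(pi/(4*theta) - 1/2).
pi/(4*theta) - 1/2 = 2626.1620
(For comparison, the common estimate pi/4 * sqrt(N/k) = 2626.6621; the exact maximiser is used here.)
Optimal iterations = 2626

2626


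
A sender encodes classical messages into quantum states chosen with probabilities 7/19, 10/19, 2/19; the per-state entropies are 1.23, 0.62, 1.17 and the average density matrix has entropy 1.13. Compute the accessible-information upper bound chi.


chi = S(rho) - sum_i p_i * S(rho_i)
Weighted entropy = 7/19 * 1.23 + 10/19 * 0.62 + 2/19 * 1.17
= 0.9026
chi = 1.13 - 0.9026
= 0.2274

0.2274


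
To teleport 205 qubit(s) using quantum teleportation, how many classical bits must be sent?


Quantum teleportation requires 2 classical bits per qubit teleported.
205 qubit(s) -> 2 * 205 = 410 classical bits

410


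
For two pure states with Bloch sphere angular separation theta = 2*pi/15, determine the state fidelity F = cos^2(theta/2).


For states separated by angle theta on Bloch sphere:
F = cos^2(theta/2)
theta = 2*pi/15 = 0.4189
theta/2 = 0.2094
cos(theta/2) = 0.9781
F = 0.9568

0.9568


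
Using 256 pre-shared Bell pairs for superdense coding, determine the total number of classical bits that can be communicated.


Superdense coding allows 2 classical bits per shared entangled pair.
256 pair(s) -> 2 * 256 = 512 classical bits

512


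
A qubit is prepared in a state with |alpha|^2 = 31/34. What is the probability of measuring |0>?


|alpha|^2 = 31/34 = 0.9118
|beta|^2 = 1 - 31/34 = 3/34 = 0.0882
P(|0>) = |alpha|^2 = 0.9118

0.9118


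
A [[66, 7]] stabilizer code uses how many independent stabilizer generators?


For an [[n,k]] stabilizer code:
Number of stabilizer generators = n - k
= 66 - 7
= 59

59


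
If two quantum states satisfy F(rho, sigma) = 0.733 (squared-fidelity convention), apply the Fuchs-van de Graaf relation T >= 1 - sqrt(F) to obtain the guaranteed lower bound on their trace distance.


Fuchs-van de Graaf (squared-fidelity convention): 1 - sqrt(F) <= T <= sqrt(1 - F).
Lower bound: T >= 1 - sqrt(F)
sqrt(F) = sqrt(0.733) = 0.8562
T >= 1 - 0.8562
T >= 0.1438

0.1438


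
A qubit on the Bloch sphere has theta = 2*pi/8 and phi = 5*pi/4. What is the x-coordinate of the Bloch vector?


theta = 0.7854, phi = 3.9270
r_x = sin(theta)*cos(phi) = 0.7071 * -0.7071
r_x = -0.5000

-0.5000


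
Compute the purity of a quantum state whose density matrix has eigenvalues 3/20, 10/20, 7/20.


tr(rho^2) = sum of eigenvalues squared
= (3/20)^2 + (10/20)^2 + (7/20)^2
= (9 + 100 + 49) / 400
= 158/400
= 0.3950

0.3950


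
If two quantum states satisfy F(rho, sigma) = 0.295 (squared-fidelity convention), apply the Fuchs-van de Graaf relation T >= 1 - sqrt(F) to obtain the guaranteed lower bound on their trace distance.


Fuchs-van de Graaf (squared-fidelity convention): 1 - sqrt(F) <= T <= sqrt(1 - F).
Lower bound: T >= 1 - sqrt(F)
sqrt(F) = sqrt(0.295) = 0.5431
T >= 1 - 0.5431
T >= 0.4569

0.4569


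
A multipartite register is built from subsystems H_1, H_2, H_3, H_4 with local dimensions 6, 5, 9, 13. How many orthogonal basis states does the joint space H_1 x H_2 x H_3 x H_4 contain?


dim(H_1 x H_2 x H_3 x H_4) = 6 * 5 * 9 * 13
= 30 * 9 * 13
= 270 * 13
= 3510

3510


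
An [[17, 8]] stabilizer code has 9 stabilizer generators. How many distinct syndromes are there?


Each stabilizer generator gives a binary (+1 or -1) measurement outcome.
With 9 independent generators:
Total syndromes = 2^9
= 512

512


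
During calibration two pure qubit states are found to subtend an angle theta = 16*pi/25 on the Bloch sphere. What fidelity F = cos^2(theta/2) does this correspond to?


For states separated by angle theta on Bloch sphere:
F = cos^2(theta/2)
theta = 16*pi/25 = 2.0106
theta/2 = 1.0053
cos(theta/2) = 0.5358
F = 0.2871

0.2871


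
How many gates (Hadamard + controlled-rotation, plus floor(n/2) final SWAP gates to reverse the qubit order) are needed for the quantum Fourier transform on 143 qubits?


Hadamard gates: 143
Controlled rotations: n*(n-1)/2 = 143*142/2 = 10153
SWAP gates: floor(n/2) = floor(143/2) = 71
Total = 143 + 10153 + 71
= 10367

10367


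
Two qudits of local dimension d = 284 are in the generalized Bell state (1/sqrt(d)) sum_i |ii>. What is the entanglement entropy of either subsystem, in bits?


For a maximally entangled state in d x d:
S = log2(d) = log2(284)
= 8.1497

8.1497


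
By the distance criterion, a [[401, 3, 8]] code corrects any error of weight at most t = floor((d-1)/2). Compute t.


Code parameters: [[401, 3, 8]], distance d = 8.
Number of correctable errors = floor((d-1)/2)
= floor((8 - 1)/2)
= floor(7/2)
= 3

3


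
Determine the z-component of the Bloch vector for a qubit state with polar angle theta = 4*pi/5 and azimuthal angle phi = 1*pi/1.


theta = 2.5133, phi = 3.1416
r_z = cos(theta) = -0.8090

-0.8090


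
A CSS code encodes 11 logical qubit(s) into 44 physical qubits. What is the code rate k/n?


Code rate R = k/n
= 11/44
= 0.2500

0.2500


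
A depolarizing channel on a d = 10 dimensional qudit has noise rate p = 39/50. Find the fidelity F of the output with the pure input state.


F = (1-p) + p/d
= (1 - 0.7800) + 0.7800/10
= 0.2200 + 0.0780
= 0.2980

0.2980


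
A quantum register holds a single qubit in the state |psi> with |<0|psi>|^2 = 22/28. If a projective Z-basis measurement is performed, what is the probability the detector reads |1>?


|alpha|^2 = 22/28 = 0.7857
|beta|^2 = 1 - 22/28 = 6/28 = 0.2143
P(|1>) = |beta|^2 = 0.2143

0.2143


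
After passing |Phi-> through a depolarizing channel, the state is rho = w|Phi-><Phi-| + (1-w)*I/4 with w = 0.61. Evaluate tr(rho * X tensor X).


|Phi-> = (|00> - |11>)/sqrt(2)
For the pure Bell state, <X_A X_B> = -1 (Bell-state Pauli correlator).
The maximally-mixed part I/4 has tr(I/4 * P tensor P) = 0 for any traceless Pauli P.
So <X_A X_B>_rho = w * (-1) + (1 - w) * 0
= 0.61 * (-1)
= -0.6100

-0.6100


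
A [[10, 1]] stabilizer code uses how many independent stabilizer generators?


For an [[n,k]] stabilizer code:
Number of stabilizer generators = n - k
= 10 - 1
= 9

9


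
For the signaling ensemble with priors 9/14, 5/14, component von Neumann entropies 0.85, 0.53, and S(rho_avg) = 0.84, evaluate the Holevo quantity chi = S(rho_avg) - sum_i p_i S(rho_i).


chi = S(rho) - sum_i p_i * S(rho_i)
Weighted entropy = 9/14 * 0.85 + 5/14 * 0.53
= 0.7357
chi = 0.84 - 0.7357
= 0.1043

0.1043


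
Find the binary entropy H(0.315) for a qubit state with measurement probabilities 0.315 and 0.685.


S = -p*log2(p) - (1-p)*log2(1-p)
p = 0.3150, 1-p = 0.6850
= -0.3150 * log2(0.3150) - 0.6850 * log2(0.6850)
= -(-0.5250) - (-0.3739)
= 0.8989

0.8989


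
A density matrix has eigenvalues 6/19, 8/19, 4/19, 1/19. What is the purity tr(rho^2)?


tr(rho^2) = sum of eigenvalues squared
= (6/19)^2 + (8/19)^2 + (4/19)^2 + (1/19)^2
= (36 + 64 + 16 + 1) / 361
= 117/361
= 0.3241

0.3241


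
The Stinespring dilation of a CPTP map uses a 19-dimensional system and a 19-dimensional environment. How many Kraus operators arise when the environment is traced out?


Tracing out the environment in an orthonormal basis {|i>_E} gives Kraus operators K_i = <i|_E U |0>_E.
Number of Kraus operators = dim(H_env) = d_env
= 19

19


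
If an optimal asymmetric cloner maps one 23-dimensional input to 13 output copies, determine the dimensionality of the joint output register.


Output space = H^(tensor 13) where dim(H) = 23
dim = 23^13
= 529 (after 2 factors)
= 12167 (after 3 factors)
= 279841 (after 4 factors)
= 6436343 (after 5 factors)
= 148035889 (after 6 factors)
= 3404825447 (after 7 factors)
= 78310985281 (after 8 factors)
= 1801152661463 (after 9 factors)
= 41426511213649 (after 10 factors)
= 952809757913927 (after 11 factors)
= 21914624432020321 (after 12 factors)
= 504036361936467383 (after 13 factors)
= 504036361936467383

504036361936467383


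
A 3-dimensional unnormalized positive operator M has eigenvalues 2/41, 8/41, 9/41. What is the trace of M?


tr(M) = sum of eigenvalues
= 2/41 + 8/41 + 9/41
= 19/41
= 0.4634

0.4634


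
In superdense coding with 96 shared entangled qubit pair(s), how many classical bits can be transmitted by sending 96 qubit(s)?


Superdense coding allows 2 classical bits per shared entangled pair.
96 pair(s) -> 2 * 96 = 192 classical bits

192


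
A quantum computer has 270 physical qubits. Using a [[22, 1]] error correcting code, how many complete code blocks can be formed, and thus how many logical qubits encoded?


Each code block uses 22 physical qubits for 1 logical qubit(s).
Number of complete blocks = floor(270 / 22) = 12
Logical qubits = 12 * 1
= 12

12


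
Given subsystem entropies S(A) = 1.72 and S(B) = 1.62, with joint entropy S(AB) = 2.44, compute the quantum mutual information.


I(A:B) = S(A) + S(B) - S(AB)
= 1.72 + 1.62 - 2.44
= 0.9000

0.9000


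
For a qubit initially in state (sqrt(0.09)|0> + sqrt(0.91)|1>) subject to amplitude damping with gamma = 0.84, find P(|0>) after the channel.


For amplitude damping with parameter gamma on state sqrt(a)|0> + sqrt(b)|1>:
alpha^2 = 0.09, beta^2 = 0.91
P(|0>) = alpha^2 + gamma * beta^2
= 0.09 + 0.84 * 0.91
= 0.09 + 0.7644
= 0.8544

0.8544


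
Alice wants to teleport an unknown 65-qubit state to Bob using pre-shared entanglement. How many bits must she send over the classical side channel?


Quantum teleportation requires 2 classical bits per qubit teleported.
65 qubit(s) -> 2 * 65 = 130 classical bits

130


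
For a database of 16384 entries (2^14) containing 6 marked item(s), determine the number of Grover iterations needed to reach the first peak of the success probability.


After j Grover iterations the success probability is P(j) = sin^2((2j+1)*theta), where sin(theta) = sqrt(k/N).
N = 2^14 = 16384, k = 6
sin(theta) = sqrt(k/N) = 0.01913663862
theta = arcsin(sqrt(k/N)) = 0.01913780682 rad
P(j) reaches its first maximum when (2j+1)*theta is as close as possible to pi/2, i.e. j = round(pi/(4*theta) - 1/2).
pi/(4*theta) - 1/2 = 40.5391
(For comparison, the common estimate pi/4 * sqrt(N/k) = 41.0416; the exact maximiser is used here.)
Optimal iterations = 41

41


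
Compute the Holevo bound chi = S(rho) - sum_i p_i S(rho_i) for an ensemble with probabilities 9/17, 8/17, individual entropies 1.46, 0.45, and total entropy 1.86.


chi = S(rho) - sum_i p_i * S(rho_i)
Weighted entropy = 9/17 * 1.46 + 8/17 * 0.45
= 0.9847
chi = 1.86 - 0.9847
= 0.8753

0.8753


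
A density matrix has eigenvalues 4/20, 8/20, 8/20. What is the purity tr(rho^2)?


tr(rho^2) = sum of eigenvalues squared
= (4/20)^2 + (8/20)^2 + (8/20)^2
= (16 + 64 + 64) / 400
= 144/400
= 0.3600

0.3600


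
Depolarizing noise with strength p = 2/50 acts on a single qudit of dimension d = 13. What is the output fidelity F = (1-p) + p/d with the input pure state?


F = (1-p) + p/d
= (1 - 0.0400) + 0.0400/13
= 0.9600 + 0.0031
= 0.9631

0.9631


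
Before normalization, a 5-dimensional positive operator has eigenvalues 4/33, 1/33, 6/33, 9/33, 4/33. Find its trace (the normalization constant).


tr(M) = sum of eigenvalues
= 4/33 + 1/33 + 6/33 + 9/33 + 4/33
= 24/33
= 0.7273

0.7273


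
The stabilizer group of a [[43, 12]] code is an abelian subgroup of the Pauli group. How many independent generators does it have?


For an [[n,k]] stabilizer code:
Number of stabilizer generators = n - k
= 43 - 12
= 31

31


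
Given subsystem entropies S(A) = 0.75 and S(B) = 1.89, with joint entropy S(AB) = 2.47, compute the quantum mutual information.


I(A:B) = S(A) + S(B) - S(AB)
= 0.75 + 1.89 - 2.47
= 0.1700

0.1700


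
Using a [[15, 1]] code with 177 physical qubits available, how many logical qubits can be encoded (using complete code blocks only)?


Each code block uses 15 physical qubits for 1 logical qubit(s).
Number of complete blocks = floor(177 / 15) = 11
Logical qubits = 11 * 1
= 11

11


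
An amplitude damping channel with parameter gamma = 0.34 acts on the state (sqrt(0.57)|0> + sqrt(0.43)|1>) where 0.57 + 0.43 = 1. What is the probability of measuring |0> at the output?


For amplitude damping with parameter gamma on state sqrt(a)|0> + sqrt(b)|1>:
alpha^2 = 0.57, beta^2 = 0.43
P(|0>) = alpha^2 + gamma * beta^2
= 0.57 + 0.34 * 0.43
= 0.57 + 0.1462
= 0.7162

0.7162


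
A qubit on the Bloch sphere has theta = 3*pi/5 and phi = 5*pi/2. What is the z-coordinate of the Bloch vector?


theta = 1.8850, phi = 7.8540
r_z = cos(theta) = -0.3090

-0.3090


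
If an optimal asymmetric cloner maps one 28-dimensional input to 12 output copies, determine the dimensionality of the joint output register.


Output space = H^(tensor 12) where dim(H) = 28
dim = 28^12
= 784 (after 2 factors)
= 21952 (after 3 factors)
= 614656 (after 4 factors)
= 17210368 (after 5 factors)
= 481890304 (after 6 factors)
= 13492928512 (after 7 factors)
= 377801998336 (after 8 factors)
= 10578455953408 (after 9 factors)
= 296196766695424 (after 10 factors)
= 8293509467471872 (after 11 factors)
= 232218265089212416 (after 12 factors)
= 232218265089212416

232218265089212416


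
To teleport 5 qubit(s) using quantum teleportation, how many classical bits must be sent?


Quantum teleportation requires 2 classical bits per qubit teleported.
5 qubit(s) -> 2 * 5 = 10 classical bits

10


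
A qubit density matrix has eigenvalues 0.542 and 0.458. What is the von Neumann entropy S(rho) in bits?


S = -p*log2(p) - (1-p)*log2(1-p)
p = 0.5420, 1-p = 0.4580
= -0.5420 * log2(0.5420) - 0.4580 * log2(0.4580)
= -(-0.4789) - (-0.5160)
= 0.9949

0.9949


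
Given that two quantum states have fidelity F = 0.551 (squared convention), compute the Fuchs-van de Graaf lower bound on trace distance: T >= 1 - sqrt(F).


Fuchs-van de Graaf (squared-fidelity convention): 1 - sqrt(F) <= T <= sqrt(1 - F).
Lower bound: T >= 1 - sqrt(F)
sqrt(F) = sqrt(0.551) = 0.7423
T >= 1 - 0.7423
T >= 0.2577

0.2577


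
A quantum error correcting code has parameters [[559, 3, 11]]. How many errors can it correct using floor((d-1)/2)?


Code parameters: [[559, 3, 11]], distance d = 11.
Number of correctable errors = floor((d-1)/2)
= floor((11 - 1)/2)
= floor(10/2)
= 5

5


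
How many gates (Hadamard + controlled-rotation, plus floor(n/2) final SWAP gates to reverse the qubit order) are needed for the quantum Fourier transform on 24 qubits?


Hadamard gates: 24
Controlled rotations: n*(n-1)/2 = 24*23/2 = 276
SWAP gates: floor(n/2) = floor(24/2) = 12
Total = 24 + 276 + 12
= 312

312


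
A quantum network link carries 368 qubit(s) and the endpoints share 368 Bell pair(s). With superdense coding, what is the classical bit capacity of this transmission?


Superdense coding allows 2 classical bits per shared entangled pair.
368 pair(s) -> 2 * 368 = 736 classical bits

736


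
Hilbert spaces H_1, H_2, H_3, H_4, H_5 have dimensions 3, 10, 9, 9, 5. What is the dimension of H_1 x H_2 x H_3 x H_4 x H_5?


dim(H_1 x H_2 x H_3 x H_4 x H_5) = 3 * 10 * 9 * 9 * 5
= 30 * 9 * 9 * 5
= 270 * 9 * 5
= 2430 * 5
= 12150

12150


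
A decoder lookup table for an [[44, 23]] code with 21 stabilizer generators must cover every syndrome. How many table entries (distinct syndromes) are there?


Each stabilizer generator gives a binary (+1 or -1) measurement outcome.
With 21 independent generators:
Total syndromes = 2^21
= 2097152

2097152


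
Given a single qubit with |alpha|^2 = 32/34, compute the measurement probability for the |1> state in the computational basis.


|alpha|^2 = 32/34 = 0.9412
|beta|^2 = 1 - 32/34 = 2/34 = 0.0588
P(|1>) = |beta|^2 = 0.0588

0.0588


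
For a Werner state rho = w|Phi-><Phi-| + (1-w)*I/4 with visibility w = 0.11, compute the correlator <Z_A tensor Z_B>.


|Phi-> = (|00> - |11>)/sqrt(2)
For the pure Bell state, <Z_A Z_B> = +1 (Bell-state Pauli correlator).
The maximally-mixed part I/4 has tr(I/4 * P tensor P) = 0 for any traceless Pauli P.
So <Z_A Z_B>_rho = w * (+1) + (1 - w) * 0
= 0.11 * (+1)
= 0.1100

0.1100


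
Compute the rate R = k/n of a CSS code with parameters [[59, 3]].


Code rate R = k/n
= 3/59
= 0.0508

0.0508


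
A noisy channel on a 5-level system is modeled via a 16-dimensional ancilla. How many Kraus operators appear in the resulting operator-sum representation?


Tracing out the environment in an orthonormal basis {|i>_E} gives Kraus operators K_i = <i|_E U |0>_E.
Number of Kraus operators = dim(H_env) = d_env
= 16

16


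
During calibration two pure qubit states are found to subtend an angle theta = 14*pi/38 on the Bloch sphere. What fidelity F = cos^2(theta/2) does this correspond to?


For states separated by angle theta on Bloch sphere:
F = cos^2(theta/2)
theta = 14*pi/38 = 1.1574
theta/2 = 0.5787
cos(theta/2) = 0.8372
F = 0.7008

0.7008


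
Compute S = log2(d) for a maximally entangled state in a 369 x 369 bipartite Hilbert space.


For a maximally entangled state in d x d:
S = log2(d) = log2(369)
= 8.5275

8.5275


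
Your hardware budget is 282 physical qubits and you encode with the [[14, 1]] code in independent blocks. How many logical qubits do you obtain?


Each code block uses 14 physical qubits for 1 logical qubit(s).
Number of complete blocks = floor(282 / 14) = 20
Logical qubits = 20 * 1
= 20

20


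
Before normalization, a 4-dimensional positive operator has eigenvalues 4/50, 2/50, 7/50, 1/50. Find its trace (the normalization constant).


tr(M) = sum of eigenvalues
= 4/50 + 2/50 + 7/50 + 1/50
= 14/50
= 0.2800

0.2800


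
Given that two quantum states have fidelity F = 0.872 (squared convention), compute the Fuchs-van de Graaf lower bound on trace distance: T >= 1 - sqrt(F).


Fuchs-van de Graaf (squared-fidelity convention): 1 - sqrt(F) <= T <= sqrt(1 - F).
Lower bound: T >= 1 - sqrt(F)
sqrt(F) = sqrt(0.872) = 0.9338
T >= 1 - 0.9338
T >= 0.0662

0.0662


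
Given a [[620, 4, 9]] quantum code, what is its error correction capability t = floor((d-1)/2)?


Code parameters: [[620, 4, 9]], distance d = 9.
Number of correctable errors = floor((d-1)/2)
= floor((9 - 1)/2)
= floor(8/2)
= 4

4


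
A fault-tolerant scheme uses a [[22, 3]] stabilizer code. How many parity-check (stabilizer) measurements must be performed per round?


For an [[n,k]] stabilizer code:
Number of stabilizer generators = n - k
= 22 - 3
= 19

19


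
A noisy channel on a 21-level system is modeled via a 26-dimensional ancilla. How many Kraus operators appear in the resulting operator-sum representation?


Tracing out the environment in an orthonormal basis {|i>_E} gives Kraus operators K_i = <i|_E U |0>_E.
Number of Kraus operators = dim(H_env) = d_env
= 26

26


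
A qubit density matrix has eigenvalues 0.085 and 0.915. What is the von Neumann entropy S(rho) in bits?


S = -p*log2(p) - (1-p)*log2(1-p)
p = 0.0850, 1-p = 0.9150
= -0.0850 * log2(0.0850) - 0.9150 * log2(0.9150)
= -(-0.3023) - (-0.1173)
= 0.4196

0.4196


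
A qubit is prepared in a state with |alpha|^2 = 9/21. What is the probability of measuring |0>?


|alpha|^2 = 9/21 = 0.4286
|beta|^2 = 1 - 9/21 = 12/21 = 0.5714
P(|0>) = |alpha|^2 = 0.4286

0.4286


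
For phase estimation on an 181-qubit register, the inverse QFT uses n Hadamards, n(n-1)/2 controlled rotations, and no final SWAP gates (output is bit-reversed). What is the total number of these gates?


Hadamard gates: 181
Controlled rotations: n*(n-1)/2 = 181*180/2 = 16290
SWAP gates: 0 (omitted)
Total = 181 + 16290
= 16471

16471


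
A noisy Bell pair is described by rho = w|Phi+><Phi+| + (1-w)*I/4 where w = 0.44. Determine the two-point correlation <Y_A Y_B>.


|Phi+> = (|00> + |11>)/sqrt(2)
For the pure Bell state, <Y_A Y_B> = -1 (Bell-state Pauli correlator).
The maximally-mixed part I/4 has tr(I/4 * P tensor P) = 0 for any traceless Pauli P.
So <Y_A Y_B>_rho = w * (-1) + (1 - w) * 0
= 0.44 * (-1)
= -0.4400

-0.4400


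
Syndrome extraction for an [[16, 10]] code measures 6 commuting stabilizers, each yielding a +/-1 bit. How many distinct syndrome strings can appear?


Each stabilizer generator gives a binary (+1 or -1) measurement outcome.
With 6 independent generators:
Total syndromes = 2^6
= 64

64
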